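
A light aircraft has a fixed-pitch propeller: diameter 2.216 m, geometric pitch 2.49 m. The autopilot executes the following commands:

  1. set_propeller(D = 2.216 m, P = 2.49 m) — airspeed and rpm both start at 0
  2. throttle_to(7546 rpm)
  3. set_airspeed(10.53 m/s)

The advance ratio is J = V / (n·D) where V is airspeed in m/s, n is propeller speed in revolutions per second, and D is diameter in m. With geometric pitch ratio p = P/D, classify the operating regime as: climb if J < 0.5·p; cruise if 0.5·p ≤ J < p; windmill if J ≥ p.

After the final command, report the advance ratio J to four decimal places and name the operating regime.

set_propeller: D = 2.216 m, P = 2.49 m (p = P/D = 1.123646); state ← (V=0, rpm=0)
throttle_to(7546): rpm ← 7546
set_airspeed(10.53): V ← 10.53 m/s
final state: V = 10.53 m/s, rpm = 7546 → n = rpm/60 = 125.766667 rev/s
J = V / (n·D) = 10.53 / (125.766667 × 2.216) = 0.037783
regime bands: climb J<0.5618 | cruise [0.5618, 1.1236) | windmill J≥1.1236
J = 0.0378 → climb

J = 0.0378, regime = climb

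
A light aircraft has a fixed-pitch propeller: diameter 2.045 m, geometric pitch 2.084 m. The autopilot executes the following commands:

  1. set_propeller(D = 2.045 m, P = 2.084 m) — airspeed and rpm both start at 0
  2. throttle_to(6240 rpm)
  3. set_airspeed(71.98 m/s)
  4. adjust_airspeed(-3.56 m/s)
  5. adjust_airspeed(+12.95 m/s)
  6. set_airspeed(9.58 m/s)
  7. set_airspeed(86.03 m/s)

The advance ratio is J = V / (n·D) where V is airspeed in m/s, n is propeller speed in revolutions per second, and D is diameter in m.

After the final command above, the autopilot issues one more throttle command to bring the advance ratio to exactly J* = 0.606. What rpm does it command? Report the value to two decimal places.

rpm = 4165.19

set_propeller: D = 2.045 m, P = 2.084 m (p = P/D = 1.019071); state ← (V=0, rpm=0)
throttle_to(6240): rpm ← 6240
set_airspeed(71.98): V ← 71.98 m/s
adjust_airspeed(-3.56): V ← 71.98 -3.56 = 68.42 m/s
adjust_airspeed(+12.95): V ← 68.42 +12.95 = 81.37 m/s
set_airspeed(9.58): V ← 9.58 m/s
set_airspeed(86.03): V ← 86.03 m/s
final state: V = 86.03 m/s, rpm = 6240 → n = rpm/60 = 104.000000 rev/s
target J* = 0.606; solve J* = V/(n·D) for n: n = V/(J*·D) = 86.03/(0.606 × 2.045) = 69.419900 rev/s
rpm = 60·n = 4165.194026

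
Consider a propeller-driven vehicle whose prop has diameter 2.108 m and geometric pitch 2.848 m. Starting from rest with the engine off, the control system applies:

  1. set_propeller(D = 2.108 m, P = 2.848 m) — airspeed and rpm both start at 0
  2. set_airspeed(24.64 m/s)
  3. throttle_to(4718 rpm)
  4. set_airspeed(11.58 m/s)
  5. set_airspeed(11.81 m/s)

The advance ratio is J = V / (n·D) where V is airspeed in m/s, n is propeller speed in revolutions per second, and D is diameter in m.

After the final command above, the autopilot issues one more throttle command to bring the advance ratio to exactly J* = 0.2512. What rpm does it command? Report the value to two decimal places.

rpm = 1338.17

set_propeller: D = 2.108 m, P = 2.848 m (p = P/D = 1.351044); state ← (V=0, rpm=0)
set_airspeed(24.64): V ← 24.64 m/s
throttle_to(4718): rpm ← 4718
set_airspeed(11.58): V ← 11.58 m/s
set_airspeed(11.81): V ← 11.81 m/s
final state: V = 11.81 m/s, rpm = 4718 → n = rpm/60 = 78.633333 rev/s
target J* = 0.2512; solve J* = V/(n·D) for n: n = V/(J*·D) = 11.81/(0.2512 × 2.108) = 22.302814 rev/s
rpm = 60·n = 1338.168820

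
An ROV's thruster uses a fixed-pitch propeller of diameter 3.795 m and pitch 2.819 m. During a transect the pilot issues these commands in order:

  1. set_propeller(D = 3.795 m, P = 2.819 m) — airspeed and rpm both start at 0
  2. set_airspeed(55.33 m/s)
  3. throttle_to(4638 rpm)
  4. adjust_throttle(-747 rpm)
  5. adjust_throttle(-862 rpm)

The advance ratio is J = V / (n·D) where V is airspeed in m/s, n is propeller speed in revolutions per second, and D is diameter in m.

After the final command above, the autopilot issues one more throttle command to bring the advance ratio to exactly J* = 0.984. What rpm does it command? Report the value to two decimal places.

rpm = 889.01

set_propeller: D = 3.795 m, P = 2.819 m (p = P/D = 0.742819); state ← (V=0, rpm=0)
set_airspeed(55.33): V ← 55.33 m/s
throttle_to(4638): rpm ← 4638
adjust_throttle(-747): rpm ← 4638 -747 = 3891
adjust_throttle(-862): rpm ← 3891 -862 = 3029
final state: V = 55.33 m/s, rpm = 3029 → n = rpm/60 = 50.483333 rev/s
target J* = 0.984; solve J* = V/(n·D) for n: n = V/(J*·D) = 55.33/(0.984 × 3.795) = 14.816779 rev/s
rpm = 60·n = 889.006716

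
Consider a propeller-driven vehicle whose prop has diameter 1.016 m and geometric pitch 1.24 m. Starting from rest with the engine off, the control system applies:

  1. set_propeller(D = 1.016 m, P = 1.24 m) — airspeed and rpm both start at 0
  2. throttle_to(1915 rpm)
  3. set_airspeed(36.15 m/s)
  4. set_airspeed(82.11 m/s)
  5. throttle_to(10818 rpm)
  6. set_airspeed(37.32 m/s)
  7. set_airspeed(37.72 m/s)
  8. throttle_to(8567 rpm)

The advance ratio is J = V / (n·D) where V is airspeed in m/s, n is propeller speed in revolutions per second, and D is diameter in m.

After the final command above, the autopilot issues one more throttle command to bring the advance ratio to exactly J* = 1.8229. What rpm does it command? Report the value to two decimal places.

set_propeller: D = 1.016 m, P = 1.24 m (p = P/D = 1.220472); state ← (V=0, rpm=0)
throttle_to(1915): rpm ← 1915
set_airspeed(36.15): V ← 36.15 m/s
set_airspeed(82.11): V ← 82.11 m/s
throttle_to(10818): rpm ← 10818
set_airspeed(37.32): V ← 37.32 m/s
set_airspeed(37.72): V ← 37.72 m/s
throttle_to(8567): rpm ← 8567
final state: V = 37.72 m/s, rpm = 8567 → n = rpm/60 = 142.783333 rev/s
target J* = 1.8229; solve J* = V/(n·D) for n: n = V/(J*·D) = 37.72/(1.8229 × 1.016) = 20.366440 rev/s
rpm = 60·n = 1221.986426

rpm = 1221.99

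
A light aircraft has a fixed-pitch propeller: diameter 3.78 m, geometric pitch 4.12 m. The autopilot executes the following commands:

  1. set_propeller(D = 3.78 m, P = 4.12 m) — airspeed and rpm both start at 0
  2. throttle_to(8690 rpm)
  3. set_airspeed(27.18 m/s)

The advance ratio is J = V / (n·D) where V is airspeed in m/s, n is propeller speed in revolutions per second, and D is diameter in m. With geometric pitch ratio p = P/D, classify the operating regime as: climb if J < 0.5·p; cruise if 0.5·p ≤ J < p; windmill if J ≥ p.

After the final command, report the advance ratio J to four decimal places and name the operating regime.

J = 0.0496, regime = climb

set_propeller: D = 3.78 m, P = 4.12 m (p = P/D = 1.089947); state ← (V=0, rpm=0)
throttle_to(8690): rpm ← 8690
set_airspeed(27.18): V ← 27.18 m/s
final state: V = 27.18 m/s, rpm = 8690 → n = rpm/60 = 144.833333 rev/s
J = V / (n·D) = 27.18 / (144.833333 × 3.78) = 0.049647
regime bands: climb J<0.5450 | cruise [0.5450, 1.0899) | windmill J≥1.0899
J = 0.0496 → climb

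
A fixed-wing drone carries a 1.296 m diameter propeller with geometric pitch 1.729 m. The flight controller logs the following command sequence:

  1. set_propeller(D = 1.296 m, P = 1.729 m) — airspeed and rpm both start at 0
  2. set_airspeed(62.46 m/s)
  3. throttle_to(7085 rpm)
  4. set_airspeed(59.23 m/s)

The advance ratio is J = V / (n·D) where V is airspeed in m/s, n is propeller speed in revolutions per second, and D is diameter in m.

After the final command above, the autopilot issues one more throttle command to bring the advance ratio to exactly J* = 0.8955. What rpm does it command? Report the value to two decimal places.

set_propeller: D = 1.296 m, P = 1.729 m (p = P/D = 1.334105); state ← (V=0, rpm=0)
set_airspeed(62.46): V ← 62.46 m/s
throttle_to(7085): rpm ← 7085
set_airspeed(59.23): V ← 59.23 m/s
final state: V = 59.23 m/s, rpm = 7085 → n = rpm/60 = 118.083333 rev/s
target J* = 0.8955; solve J* = V/(n·D) for n: n = V/(J*·D) = 59.23/(0.8955 × 1.296) = 51.035355 rev/s
rpm = 60·n = 3062.121306

rpm = 3062.12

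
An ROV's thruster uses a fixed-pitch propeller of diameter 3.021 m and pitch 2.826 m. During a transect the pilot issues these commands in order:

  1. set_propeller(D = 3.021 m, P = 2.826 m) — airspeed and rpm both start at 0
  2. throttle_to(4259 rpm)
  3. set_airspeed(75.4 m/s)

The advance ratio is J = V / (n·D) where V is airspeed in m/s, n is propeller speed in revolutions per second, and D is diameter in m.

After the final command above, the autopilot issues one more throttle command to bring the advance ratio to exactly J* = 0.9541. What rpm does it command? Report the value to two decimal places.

rpm = 1569.56

set_propeller: D = 3.021 m, P = 2.826 m (p = P/D = 0.935452); state ← (V=0, rpm=0)
throttle_to(4259): rpm ← 4259
set_airspeed(75.4): V ← 75.4 m/s
final state: V = 75.4 m/s, rpm = 4259 → n = rpm/60 = 70.983333 rev/s
target J* = 0.9541; solve J* = V/(n·D) for n: n = V/(J*·D) = 75.4/(0.9541 × 3.021) = 26.159337 rev/s
rpm = 60·n = 1569.560191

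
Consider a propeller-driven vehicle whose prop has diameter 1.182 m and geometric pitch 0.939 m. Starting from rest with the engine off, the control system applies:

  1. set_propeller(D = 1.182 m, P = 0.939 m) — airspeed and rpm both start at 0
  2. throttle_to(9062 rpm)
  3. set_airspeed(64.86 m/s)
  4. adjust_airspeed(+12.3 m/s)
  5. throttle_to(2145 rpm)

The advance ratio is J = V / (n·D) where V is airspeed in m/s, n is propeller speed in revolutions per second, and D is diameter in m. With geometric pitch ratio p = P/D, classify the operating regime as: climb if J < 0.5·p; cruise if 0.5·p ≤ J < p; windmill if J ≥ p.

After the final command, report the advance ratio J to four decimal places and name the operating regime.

set_propeller: D = 1.182 m, P = 0.939 m (p = P/D = 0.794416); state ← (V=0, rpm=0)
throttle_to(9062): rpm ← 9062
set_airspeed(64.86): V ← 64.86 m/s
adjust_airspeed(+12.3): V ← 64.86 +12.3 = 77.16 m/s
throttle_to(2145): rpm ← 2145
final state: V = 77.16 m/s, rpm = 2145 → n = rpm/60 = 35.750000 rev/s
J = V / (n·D) = 77.16 / (35.750000 × 1.182) = 1.825991
regime bands: climb J<0.3972 | cruise [0.3972, 0.7944) | windmill J≥0.7944
J = 1.8260 → windmill

J = 1.8260, regime = windmill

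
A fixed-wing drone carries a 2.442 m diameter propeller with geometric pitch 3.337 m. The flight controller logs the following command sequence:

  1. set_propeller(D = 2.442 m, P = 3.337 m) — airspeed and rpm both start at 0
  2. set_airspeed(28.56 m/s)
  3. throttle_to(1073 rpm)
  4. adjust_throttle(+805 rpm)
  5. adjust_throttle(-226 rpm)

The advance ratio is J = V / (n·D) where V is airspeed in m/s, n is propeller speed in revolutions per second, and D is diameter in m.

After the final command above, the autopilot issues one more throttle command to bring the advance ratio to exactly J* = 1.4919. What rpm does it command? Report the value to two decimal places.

set_propeller: D = 2.442 m, P = 3.337 m (p = P/D = 1.366503); state ← (V=0, rpm=0)
set_airspeed(28.56): V ← 28.56 m/s
throttle_to(1073): rpm ← 1073
adjust_throttle(+805): rpm ← 1073 +805 = 1878
adjust_throttle(-226): rpm ← 1878 -226 = 1652
final state: V = 28.56 m/s, rpm = 1652 → n = rpm/60 = 27.533333 rev/s
target J* = 1.4919; solve J* = V/(n·D) for n: n = V/(J*·D) = 28.56/(1.4919 × 2.442) = 7.839220 rev/s
rpm = 60·n = 470.353175

rpm = 470.35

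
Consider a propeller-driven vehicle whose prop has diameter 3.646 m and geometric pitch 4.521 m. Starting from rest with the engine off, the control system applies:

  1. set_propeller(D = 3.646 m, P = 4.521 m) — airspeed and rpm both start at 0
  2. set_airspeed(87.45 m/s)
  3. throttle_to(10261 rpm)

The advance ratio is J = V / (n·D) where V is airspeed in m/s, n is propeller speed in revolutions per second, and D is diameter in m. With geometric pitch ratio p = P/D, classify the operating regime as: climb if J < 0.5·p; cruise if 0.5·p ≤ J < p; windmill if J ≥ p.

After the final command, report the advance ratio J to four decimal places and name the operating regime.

J = 0.1403, regime = climb

set_propeller: D = 3.646 m, P = 4.521 m (p = P/D = 1.239989); state ← (V=0, rpm=0)
set_airspeed(87.45): V ← 87.45 m/s
throttle_to(10261): rpm ← 10261
final state: V = 87.45 m/s, rpm = 10261 → n = rpm/60 = 171.016667 rev/s
J = V / (n·D) = 87.45 / (171.016667 × 3.646) = 0.140251
regime bands: climb J<0.6200 | cruise [0.6200, 1.2400) | windmill J≥1.2400
J = 0.1403 → climb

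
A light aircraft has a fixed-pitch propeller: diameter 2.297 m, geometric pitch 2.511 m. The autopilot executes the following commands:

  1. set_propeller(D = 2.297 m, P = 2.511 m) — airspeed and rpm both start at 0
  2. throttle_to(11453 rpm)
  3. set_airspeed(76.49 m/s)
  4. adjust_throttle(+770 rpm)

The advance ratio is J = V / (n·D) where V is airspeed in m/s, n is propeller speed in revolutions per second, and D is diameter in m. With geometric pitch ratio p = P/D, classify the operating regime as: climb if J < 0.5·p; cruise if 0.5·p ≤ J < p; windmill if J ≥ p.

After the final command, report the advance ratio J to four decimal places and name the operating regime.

J = 0.1635, regime = climb

set_propeller: D = 2.297 m, P = 2.511 m (p = P/D = 1.093165); state ← (V=0, rpm=0)
throttle_to(11453): rpm ← 11453
set_airspeed(76.49): V ← 76.49 m/s
adjust_throttle(+770): rpm ← 11453 +770 = 12223
final state: V = 76.49 m/s, rpm = 12223 → n = rpm/60 = 203.716667 rev/s
J = V / (n·D) = 76.49 / (203.716667 × 2.297) = 0.163462
regime bands: climb J<0.5466 | cruise [0.5466, 1.0932) | windmill J≥1.0932
J = 0.1635 → climb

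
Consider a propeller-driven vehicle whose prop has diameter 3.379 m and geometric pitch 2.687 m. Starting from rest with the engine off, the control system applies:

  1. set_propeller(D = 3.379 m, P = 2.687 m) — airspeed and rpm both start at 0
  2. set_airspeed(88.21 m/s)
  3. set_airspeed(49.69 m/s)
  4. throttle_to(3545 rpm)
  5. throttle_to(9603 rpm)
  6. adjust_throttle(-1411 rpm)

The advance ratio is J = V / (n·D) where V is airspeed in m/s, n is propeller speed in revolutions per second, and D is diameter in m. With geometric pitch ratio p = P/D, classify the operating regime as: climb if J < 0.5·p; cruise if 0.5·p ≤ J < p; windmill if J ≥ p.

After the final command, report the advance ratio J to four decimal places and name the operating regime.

set_propeller: D = 3.379 m, P = 2.687 m (p = P/D = 0.795206); state ← (V=0, rpm=0)
set_airspeed(88.21): V ← 88.21 m/s
set_airspeed(49.69): V ← 49.69 m/s
throttle_to(3545): rpm ← 3545
throttle_to(9603): rpm ← 9603
adjust_throttle(-1411): rpm ← 9603 -1411 = 8192
final state: V = 49.69 m/s, rpm = 8192 → n = rpm/60 = 136.533333 rev/s
J = V / (n·D) = 49.69 / (136.533333 × 3.379) = 0.107707
regime bands: climb J<0.3976 | cruise [0.3976, 0.7952) | windmill J≥0.7952
J = 0.1077 → climb

J = 0.1077, regime = climb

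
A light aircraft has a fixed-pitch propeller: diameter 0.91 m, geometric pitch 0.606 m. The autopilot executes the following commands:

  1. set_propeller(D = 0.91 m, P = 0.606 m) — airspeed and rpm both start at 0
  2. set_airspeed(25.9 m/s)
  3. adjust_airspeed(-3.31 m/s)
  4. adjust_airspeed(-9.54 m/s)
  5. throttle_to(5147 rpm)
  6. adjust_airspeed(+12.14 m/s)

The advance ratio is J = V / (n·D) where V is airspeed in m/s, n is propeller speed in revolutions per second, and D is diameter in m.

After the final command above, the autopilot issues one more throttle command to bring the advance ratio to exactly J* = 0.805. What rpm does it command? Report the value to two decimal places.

rpm = 2063.20

set_propeller: D = 0.91 m, P = 0.606 m (p = P/D = 0.665934); state ← (V=0, rpm=0)
set_airspeed(25.9): V ← 25.9 m/s
adjust_airspeed(-3.31): V ← 25.9 -3.31 = 22.59 m/s
adjust_airspeed(-9.54): V ← 22.59 -9.54 = 13.05 m/s
throttle_to(5147): rpm ← 5147
adjust_airspeed(+12.14): V ← 13.05 +12.14 = 25.19 m/s
final state: V = 25.19 m/s, rpm = 5147 → n = rpm/60 = 85.783333 rev/s
target J* = 0.805; solve J* = V/(n·D) for n: n = V/(J*·D) = 25.19/(0.805 × 0.91) = 34.386731 rev/s
rpm = 60·n = 2063.203877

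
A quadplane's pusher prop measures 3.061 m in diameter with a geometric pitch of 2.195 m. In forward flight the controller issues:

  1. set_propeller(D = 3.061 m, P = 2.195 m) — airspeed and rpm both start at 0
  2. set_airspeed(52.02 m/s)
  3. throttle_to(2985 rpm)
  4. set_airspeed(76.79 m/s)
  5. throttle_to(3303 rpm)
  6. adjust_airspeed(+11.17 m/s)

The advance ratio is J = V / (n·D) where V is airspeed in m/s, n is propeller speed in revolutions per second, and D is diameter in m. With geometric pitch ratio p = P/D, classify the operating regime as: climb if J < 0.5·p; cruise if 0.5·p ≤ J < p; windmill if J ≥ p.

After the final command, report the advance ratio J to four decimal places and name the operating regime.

set_propeller: D = 3.061 m, P = 2.195 m (p = P/D = 0.717086); state ← (V=0, rpm=0)
set_airspeed(52.02): V ← 52.02 m/s
throttle_to(2985): rpm ← 2985
set_airspeed(76.79): V ← 76.79 m/s
throttle_to(3303): rpm ← 3303
adjust_airspeed(+11.17): V ← 76.79 +11.17 = 87.96 m/s
final state: V = 87.96 m/s, rpm = 3303 → n = rpm/60 = 55.050000 rev/s
J = V / (n·D) = 87.96 / (55.050000 × 3.061) = 0.521993
regime bands: climb J<0.3585 | cruise [0.3585, 0.7171) | windmill J≥0.7171
J = 0.5220 → cruise

J = 0.5220, regime = cruise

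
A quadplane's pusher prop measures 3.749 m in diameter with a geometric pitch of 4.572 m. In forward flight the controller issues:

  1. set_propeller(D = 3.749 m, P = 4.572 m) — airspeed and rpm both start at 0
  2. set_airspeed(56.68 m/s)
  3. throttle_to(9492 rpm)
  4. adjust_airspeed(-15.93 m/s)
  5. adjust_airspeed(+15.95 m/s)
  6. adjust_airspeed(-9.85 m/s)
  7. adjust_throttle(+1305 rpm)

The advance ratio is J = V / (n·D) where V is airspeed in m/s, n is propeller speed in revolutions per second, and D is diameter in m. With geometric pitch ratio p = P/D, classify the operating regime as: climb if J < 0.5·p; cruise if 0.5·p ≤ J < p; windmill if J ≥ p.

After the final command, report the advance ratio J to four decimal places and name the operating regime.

set_propeller: D = 3.749 m, P = 4.572 m (p = P/D = 1.219525); state ← (V=0, rpm=0)
set_airspeed(56.68): V ← 56.68 m/s
throttle_to(9492): rpm ← 9492
adjust_airspeed(-15.93): V ← 56.68 -15.93 = 40.75 m/s
adjust_airspeed(+15.95): V ← 40.75 +15.95 = 56.7 m/s
adjust_airspeed(-9.85): V ← 56.7 -9.85 = 46.85 m/s
adjust_throttle(+1305): rpm ← 9492 +1305 = 10797
final state: V = 46.85 m/s, rpm = 10797 → n = rpm/60 = 179.950000 rev/s
J = V / (n·D) = 46.85 / (179.950000 × 3.749) = 0.069445
regime bands: climb J<0.6098 | cruise [0.6098, 1.2195) | windmill J≥1.2195
J = 0.0694 → climb

J = 0.0694, regime = climb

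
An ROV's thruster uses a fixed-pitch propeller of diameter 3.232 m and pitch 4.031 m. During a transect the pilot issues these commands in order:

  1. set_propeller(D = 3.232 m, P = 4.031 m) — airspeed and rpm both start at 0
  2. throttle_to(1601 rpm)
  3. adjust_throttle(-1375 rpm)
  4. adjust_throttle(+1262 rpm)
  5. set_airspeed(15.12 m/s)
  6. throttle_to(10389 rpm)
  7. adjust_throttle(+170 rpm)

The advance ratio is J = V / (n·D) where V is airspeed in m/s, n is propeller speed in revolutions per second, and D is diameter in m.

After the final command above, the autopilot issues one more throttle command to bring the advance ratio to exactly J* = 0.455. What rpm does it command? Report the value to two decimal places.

set_propeller: D = 3.232 m, P = 4.031 m (p = P/D = 1.247215); state ← (V=0, rpm=0)
throttle_to(1601): rpm ← 1601
adjust_throttle(-1375): rpm ← 1601 -1375 = 226
adjust_throttle(+1262): rpm ← 226 +1262 = 1488
set_airspeed(15.12): V ← 15.12 m/s
throttle_to(10389): rpm ← 10389
adjust_throttle(+170): rpm ← 10389 +170 = 10559
final state: V = 15.12 m/s, rpm = 10559 → n = rpm/60 = 175.983333 rev/s
target J* = 0.455; solve J* = V/(n·D) for n: n = V/(J*·D) = 15.12/(0.455 × 3.232) = 10.281797 rev/s
rpm = 60·n = 616.907845

rpm = 616.91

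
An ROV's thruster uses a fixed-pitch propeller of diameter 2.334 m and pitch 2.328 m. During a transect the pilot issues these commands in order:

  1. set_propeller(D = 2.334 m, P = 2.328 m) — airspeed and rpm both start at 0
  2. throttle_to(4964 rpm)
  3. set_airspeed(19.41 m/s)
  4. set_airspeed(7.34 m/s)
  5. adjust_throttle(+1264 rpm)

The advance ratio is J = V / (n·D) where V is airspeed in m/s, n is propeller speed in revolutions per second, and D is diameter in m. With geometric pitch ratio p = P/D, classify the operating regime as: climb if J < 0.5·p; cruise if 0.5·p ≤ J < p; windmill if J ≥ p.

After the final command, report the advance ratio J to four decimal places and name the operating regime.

set_propeller: D = 2.334 m, P = 2.328 m (p = P/D = 0.997429); state ← (V=0, rpm=0)
throttle_to(4964): rpm ← 4964
set_airspeed(19.41): V ← 19.41 m/s
set_airspeed(7.34): V ← 7.34 m/s
adjust_throttle(+1264): rpm ← 4964 +1264 = 6228
final state: V = 7.34 m/s, rpm = 6228 → n = rpm/60 = 103.800000 rev/s
J = V / (n·D) = 7.34 / (103.800000 × 2.334) = 0.030297
regime bands: climb J<0.4987 | cruise [0.4987, 0.9974) | windmill J≥0.9974
J = 0.0303 → climb

J = 0.0303, regime = climb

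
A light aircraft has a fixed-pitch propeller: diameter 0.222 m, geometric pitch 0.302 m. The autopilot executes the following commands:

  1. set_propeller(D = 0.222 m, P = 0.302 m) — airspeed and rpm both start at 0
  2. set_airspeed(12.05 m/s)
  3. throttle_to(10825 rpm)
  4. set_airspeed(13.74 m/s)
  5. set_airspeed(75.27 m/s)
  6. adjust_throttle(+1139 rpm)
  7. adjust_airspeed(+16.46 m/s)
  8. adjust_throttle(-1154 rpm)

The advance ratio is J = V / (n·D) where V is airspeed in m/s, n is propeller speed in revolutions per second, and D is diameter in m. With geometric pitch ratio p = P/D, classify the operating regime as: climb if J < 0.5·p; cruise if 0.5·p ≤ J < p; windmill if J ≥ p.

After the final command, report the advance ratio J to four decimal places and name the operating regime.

J = 2.2934, regime = windmill

set_propeller: D = 0.222 m, P = 0.302 m (p = P/D = 1.360360); state ← (V=0, rpm=0)
set_airspeed(12.05): V ← 12.05 m/s
throttle_to(10825): rpm ← 10825
set_airspeed(13.74): V ← 13.74 m/s
set_airspeed(75.27): V ← 75.27 m/s
adjust_throttle(+1139): rpm ← 10825 +1139 = 11964
adjust_airspeed(+16.46): V ← 75.27 +16.46 = 91.73 m/s
adjust_throttle(-1154): rpm ← 11964 -1154 = 10810
final state: V = 91.73 m/s, rpm = 10810 → n = rpm/60 = 180.166667 rev/s
J = V / (n·D) = 91.73 / (180.166667 × 0.222) = 2.293422
regime bands: climb J<0.6802 | cruise [0.6802, 1.3604) | windmill J≥1.3604
J = 2.2934 → windmill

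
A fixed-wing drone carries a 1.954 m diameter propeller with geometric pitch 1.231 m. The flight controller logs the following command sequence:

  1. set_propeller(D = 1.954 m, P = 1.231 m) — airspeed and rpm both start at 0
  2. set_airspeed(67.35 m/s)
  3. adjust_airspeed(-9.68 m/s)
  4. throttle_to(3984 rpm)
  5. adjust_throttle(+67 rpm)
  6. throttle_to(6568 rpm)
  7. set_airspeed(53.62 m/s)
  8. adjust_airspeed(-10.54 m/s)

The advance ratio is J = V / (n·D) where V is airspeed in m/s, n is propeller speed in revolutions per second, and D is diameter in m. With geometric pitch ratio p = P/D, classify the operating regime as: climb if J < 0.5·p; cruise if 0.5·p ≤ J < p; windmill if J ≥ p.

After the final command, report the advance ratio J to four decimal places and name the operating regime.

set_propeller: D = 1.954 m, P = 1.231 m (p = P/D = 0.629990); state ← (V=0, rpm=0)
set_airspeed(67.35): V ← 67.35 m/s
adjust_airspeed(-9.68): V ← 67.35 -9.68 = 57.67 m/s
throttle_to(3984): rpm ← 3984
adjust_throttle(+67): rpm ← 3984 +67 = 4051
throttle_to(6568): rpm ← 6568
set_airspeed(53.62): V ← 53.62 m/s
adjust_airspeed(-10.54): V ← 53.62 -10.54 = 43.08 m/s
final state: V = 43.08 m/s, rpm = 6568 → n = rpm/60 = 109.466667 rev/s
J = V / (n·D) = 43.08 / (109.466667 × 1.954) = 0.201405
regime bands: climb J<0.3150 | cruise [0.3150, 0.6300) | windmill J≥0.6300
J = 0.2014 → climb

J = 0.2014, regime = climb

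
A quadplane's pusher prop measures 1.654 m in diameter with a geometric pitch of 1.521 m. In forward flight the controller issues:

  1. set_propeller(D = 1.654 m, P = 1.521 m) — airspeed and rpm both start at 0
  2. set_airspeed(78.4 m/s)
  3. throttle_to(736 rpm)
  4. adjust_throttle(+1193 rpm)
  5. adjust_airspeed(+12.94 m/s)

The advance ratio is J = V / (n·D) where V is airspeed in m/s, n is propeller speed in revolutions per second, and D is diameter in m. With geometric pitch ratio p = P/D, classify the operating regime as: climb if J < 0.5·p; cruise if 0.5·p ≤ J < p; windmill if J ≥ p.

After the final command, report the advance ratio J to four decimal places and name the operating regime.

J = 1.7177, regime = windmill

set_propeller: D = 1.654 m, P = 1.521 m (p = P/D = 0.919589); state ← (V=0, rpm=0)
set_airspeed(78.4): V ← 78.4 m/s
throttle_to(736): rpm ← 736
adjust_throttle(+1193): rpm ← 736 +1193 = 1929
adjust_airspeed(+12.94): V ← 78.4 +12.94 = 91.34 m/s
final state: V = 91.34 m/s, rpm = 1929 → n = rpm/60 = 32.150000 rev/s
J = V / (n·D) = 91.34 / (32.150000 × 1.654) = 1.717689
regime bands: climb J<0.4598 | cruise [0.4598, 0.9196) | windmill J≥0.9196
J = 1.7177 → windmill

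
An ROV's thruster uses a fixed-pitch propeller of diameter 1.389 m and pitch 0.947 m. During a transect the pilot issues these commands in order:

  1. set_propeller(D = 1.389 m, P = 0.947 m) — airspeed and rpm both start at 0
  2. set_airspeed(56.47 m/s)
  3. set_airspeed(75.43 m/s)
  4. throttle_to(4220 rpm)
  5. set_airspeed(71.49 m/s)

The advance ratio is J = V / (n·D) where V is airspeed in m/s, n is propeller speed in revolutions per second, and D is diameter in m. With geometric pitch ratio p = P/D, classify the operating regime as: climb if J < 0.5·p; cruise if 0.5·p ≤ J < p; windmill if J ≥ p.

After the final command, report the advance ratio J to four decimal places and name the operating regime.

J = 0.7318, regime = windmill

set_propeller: D = 1.389 m, P = 0.947 m (p = P/D = 0.681785); state ← (V=0, rpm=0)
set_airspeed(56.47): V ← 56.47 m/s
set_airspeed(75.43): V ← 75.43 m/s
throttle_to(4220): rpm ← 4220
set_airspeed(71.49): V ← 71.49 m/s
final state: V = 71.49 m/s, rpm = 4220 → n = rpm/60 = 70.333333 rev/s
J = V / (n·D) = 71.49 / (70.333333 × 1.389) = 0.731782
regime bands: climb J<0.3409 | cruise [0.3409, 0.6818) | windmill J≥0.6818
J = 0.7318 → windmill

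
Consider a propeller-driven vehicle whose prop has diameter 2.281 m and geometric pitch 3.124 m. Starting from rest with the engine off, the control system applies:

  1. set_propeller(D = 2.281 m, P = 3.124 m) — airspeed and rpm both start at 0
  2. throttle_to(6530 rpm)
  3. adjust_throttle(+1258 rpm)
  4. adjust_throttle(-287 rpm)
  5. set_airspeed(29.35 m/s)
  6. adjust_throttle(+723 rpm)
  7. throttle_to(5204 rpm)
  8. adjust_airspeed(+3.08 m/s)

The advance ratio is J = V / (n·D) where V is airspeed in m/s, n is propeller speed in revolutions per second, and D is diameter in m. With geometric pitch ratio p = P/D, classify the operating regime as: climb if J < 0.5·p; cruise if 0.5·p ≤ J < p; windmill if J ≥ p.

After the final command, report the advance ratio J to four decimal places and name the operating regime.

set_propeller: D = 2.281 m, P = 3.124 m (p = P/D = 1.369575); state ← (V=0, rpm=0)
throttle_to(6530): rpm ← 6530
adjust_throttle(+1258): rpm ← 6530 +1258 = 7788
adjust_throttle(-287): rpm ← 7788 -287 = 7501
set_airspeed(29.35): V ← 29.35 m/s
adjust_throttle(+723): rpm ← 7501 +723 = 8224
throttle_to(5204): rpm ← 5204
adjust_airspeed(+3.08): V ← 29.35 +3.08 = 32.43 m/s
final state: V = 32.43 m/s, rpm = 5204 → n = rpm/60 = 86.733333 rev/s
J = V / (n·D) = 32.43 / (86.733333 × 2.281) = 0.163921
regime bands: climb J<0.6848 | cruise [0.6848, 1.3696) | windmill J≥1.3696
J = 0.1639 → climb

J = 0.1639, regime = climb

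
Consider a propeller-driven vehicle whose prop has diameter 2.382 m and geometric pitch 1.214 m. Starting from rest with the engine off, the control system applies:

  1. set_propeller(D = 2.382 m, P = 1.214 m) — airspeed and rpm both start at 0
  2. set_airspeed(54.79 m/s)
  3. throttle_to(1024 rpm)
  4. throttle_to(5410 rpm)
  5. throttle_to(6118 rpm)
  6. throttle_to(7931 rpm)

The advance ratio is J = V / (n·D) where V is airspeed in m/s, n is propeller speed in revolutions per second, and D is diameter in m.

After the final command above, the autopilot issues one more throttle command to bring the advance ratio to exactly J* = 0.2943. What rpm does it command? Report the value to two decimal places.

rpm = 4689.44

set_propeller: D = 2.382 m, P = 1.214 m (p = P/D = 0.509656); state ← (V=0, rpm=0)
set_airspeed(54.79): V ← 54.79 m/s
throttle_to(1024): rpm ← 1024
throttle_to(5410): rpm ← 5410
throttle_to(6118): rpm ← 6118
throttle_to(7931): rpm ← 7931
final state: V = 54.79 m/s, rpm = 7931 → n = rpm/60 = 132.183333 rev/s
target J* = 0.2943; solve J* = V/(n·D) for n: n = V/(J*·D) = 54.79/(0.2943 × 2.382) = 78.157252 rev/s
rpm = 60·n = 4689.435119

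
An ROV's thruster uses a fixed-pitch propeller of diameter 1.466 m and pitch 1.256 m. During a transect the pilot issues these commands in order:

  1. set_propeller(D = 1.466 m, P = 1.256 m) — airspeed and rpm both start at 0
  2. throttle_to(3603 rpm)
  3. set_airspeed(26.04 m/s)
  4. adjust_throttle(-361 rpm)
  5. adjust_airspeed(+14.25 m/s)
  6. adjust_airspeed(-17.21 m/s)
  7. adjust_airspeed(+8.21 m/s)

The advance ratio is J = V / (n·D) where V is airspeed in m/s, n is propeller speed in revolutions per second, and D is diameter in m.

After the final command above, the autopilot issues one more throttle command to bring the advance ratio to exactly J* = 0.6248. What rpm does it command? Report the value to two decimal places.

rpm = 2049.66

set_propeller: D = 1.466 m, P = 1.256 m (p = P/D = 0.856753); state ← (V=0, rpm=0)
throttle_to(3603): rpm ← 3603
set_airspeed(26.04): V ← 26.04 m/s
adjust_throttle(-361): rpm ← 3603 -361 = 3242
adjust_airspeed(+14.25): V ← 26.04 +14.25 = 40.29 m/s
adjust_airspeed(-17.21): V ← 40.29 -17.21 = 23.08 m/s
adjust_airspeed(+8.21): V ← 23.08 +8.21 = 31.29 m/s
final state: V = 31.29 m/s, rpm = 3242 → n = rpm/60 = 54.033333 rev/s
target J* = 0.6248; solve J* = V/(n·D) for n: n = V/(J*·D) = 31.29/(0.6248 × 1.466) = 34.161000 rev/s
rpm = 60·n = 2049.659984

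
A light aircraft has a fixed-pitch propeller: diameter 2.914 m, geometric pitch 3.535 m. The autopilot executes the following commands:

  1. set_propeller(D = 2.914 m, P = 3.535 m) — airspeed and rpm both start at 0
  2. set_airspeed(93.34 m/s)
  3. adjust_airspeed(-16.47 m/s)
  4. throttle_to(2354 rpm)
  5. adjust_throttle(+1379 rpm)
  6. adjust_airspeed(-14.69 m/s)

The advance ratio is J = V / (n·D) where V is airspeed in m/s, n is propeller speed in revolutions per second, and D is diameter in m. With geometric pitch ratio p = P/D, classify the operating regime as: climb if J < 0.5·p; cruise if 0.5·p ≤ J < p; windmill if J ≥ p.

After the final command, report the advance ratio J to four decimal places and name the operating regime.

set_propeller: D = 2.914 m, P = 3.535 m (p = P/D = 1.213109); state ← (V=0, rpm=0)
set_airspeed(93.34): V ← 93.34 m/s
adjust_airspeed(-16.47): V ← 93.34 -16.47 = 76.87 m/s
throttle_to(2354): rpm ← 2354
adjust_throttle(+1379): rpm ← 2354 +1379 = 3733
adjust_airspeed(-14.69): V ← 76.87 -14.69 = 62.18 m/s
final state: V = 62.18 m/s, rpm = 3733 → n = rpm/60 = 62.216667 rev/s
J = V / (n·D) = 62.18 / (62.216667 × 2.914) = 0.342969
regime bands: climb J<0.6066 | cruise [0.6066, 1.2131) | windmill J≥1.2131
J = 0.3430 → climb

J = 0.3430, regime = climb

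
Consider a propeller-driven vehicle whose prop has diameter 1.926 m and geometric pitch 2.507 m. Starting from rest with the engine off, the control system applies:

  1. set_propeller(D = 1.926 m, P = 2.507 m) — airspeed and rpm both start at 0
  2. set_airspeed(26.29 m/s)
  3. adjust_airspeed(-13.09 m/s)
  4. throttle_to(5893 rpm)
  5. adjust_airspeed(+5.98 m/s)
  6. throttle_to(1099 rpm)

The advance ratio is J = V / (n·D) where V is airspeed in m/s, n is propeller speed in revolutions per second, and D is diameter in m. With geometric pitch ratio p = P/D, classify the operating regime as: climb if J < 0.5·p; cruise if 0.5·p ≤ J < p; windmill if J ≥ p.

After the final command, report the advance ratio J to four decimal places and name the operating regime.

set_propeller: D = 1.926 m, P = 2.507 m (p = P/D = 1.301661); state ← (V=0, rpm=0)
set_airspeed(26.29): V ← 26.29 m/s
adjust_airspeed(-13.09): V ← 26.29 -13.09 = 13.2 m/s
throttle_to(5893): rpm ← 5893
adjust_airspeed(+5.98): V ← 13.2 +5.98 = 19.18 m/s
throttle_to(1099): rpm ← 1099
final state: V = 19.18 m/s, rpm = 1099 → n = rpm/60 = 18.316667 rev/s
J = V / (n·D) = 19.18 / (18.316667 × 1.926) = 0.543683
regime bands: climb J<0.6508 | cruise [0.6508, 1.3017) | windmill J≥1.3017
J = 0.5437 → climb

J = 0.5437, regime = climb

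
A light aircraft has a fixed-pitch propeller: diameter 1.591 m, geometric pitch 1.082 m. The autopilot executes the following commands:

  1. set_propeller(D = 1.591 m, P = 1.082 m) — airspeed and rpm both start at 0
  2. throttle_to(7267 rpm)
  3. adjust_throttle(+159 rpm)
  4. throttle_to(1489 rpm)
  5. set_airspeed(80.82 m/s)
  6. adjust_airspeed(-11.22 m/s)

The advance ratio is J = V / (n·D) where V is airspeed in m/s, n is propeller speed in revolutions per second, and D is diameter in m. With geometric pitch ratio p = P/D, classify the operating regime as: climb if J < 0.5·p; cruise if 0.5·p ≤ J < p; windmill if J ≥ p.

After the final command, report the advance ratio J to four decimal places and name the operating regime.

set_propeller: D = 1.591 m, P = 1.082 m (p = P/D = 0.680075); state ← (V=0, rpm=0)
throttle_to(7267): rpm ← 7267
adjust_throttle(+159): rpm ← 7267 +159 = 7426
throttle_to(1489): rpm ← 1489
set_airspeed(80.82): V ← 80.82 m/s
adjust_airspeed(-11.22): V ← 80.82 -11.22 = 69.6 m/s
final state: V = 69.6 m/s, rpm = 1489 → n = rpm/60 = 24.816667 rev/s
J = V / (n·D) = 69.6 / (24.816667 × 1.591) = 1.762770
regime bands: climb J<0.3400 | cruise [0.3400, 0.6801) | windmill J≥0.6801
J = 1.7628 → windmill

J = 1.7628, regime = windmill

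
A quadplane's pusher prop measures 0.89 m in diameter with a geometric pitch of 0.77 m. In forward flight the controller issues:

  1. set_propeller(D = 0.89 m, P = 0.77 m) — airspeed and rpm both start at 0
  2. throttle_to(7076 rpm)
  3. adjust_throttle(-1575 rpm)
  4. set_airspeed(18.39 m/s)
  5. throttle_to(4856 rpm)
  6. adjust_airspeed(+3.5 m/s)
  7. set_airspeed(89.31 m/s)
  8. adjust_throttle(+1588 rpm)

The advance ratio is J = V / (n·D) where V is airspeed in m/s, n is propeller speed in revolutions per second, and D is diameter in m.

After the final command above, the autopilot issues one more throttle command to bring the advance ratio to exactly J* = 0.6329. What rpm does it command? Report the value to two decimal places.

rpm = 9513.19

set_propeller: D = 0.89 m, P = 0.77 m (p = P/D = 0.865169); state ← (V=0, rpm=0)
throttle_to(7076): rpm ← 7076
adjust_throttle(-1575): rpm ← 7076 -1575 = 5501
set_airspeed(18.39): V ← 18.39 m/s
throttle_to(4856): rpm ← 4856
adjust_airspeed(+3.5): V ← 18.39 +3.5 = 21.89 m/s
set_airspeed(89.31): V ← 89.31 m/s
adjust_throttle(+1588): rpm ← 4856 +1588 = 6444
final state: V = 89.31 m/s, rpm = 6444 → n = rpm/60 = 107.400000 rev/s
target J* = 0.6329; solve J* = V/(n·D) for n: n = V/(J*·D) = 89.31/(0.6329 × 0.89) = 158.553191 rev/s
rpm = 60·n = 9513.191462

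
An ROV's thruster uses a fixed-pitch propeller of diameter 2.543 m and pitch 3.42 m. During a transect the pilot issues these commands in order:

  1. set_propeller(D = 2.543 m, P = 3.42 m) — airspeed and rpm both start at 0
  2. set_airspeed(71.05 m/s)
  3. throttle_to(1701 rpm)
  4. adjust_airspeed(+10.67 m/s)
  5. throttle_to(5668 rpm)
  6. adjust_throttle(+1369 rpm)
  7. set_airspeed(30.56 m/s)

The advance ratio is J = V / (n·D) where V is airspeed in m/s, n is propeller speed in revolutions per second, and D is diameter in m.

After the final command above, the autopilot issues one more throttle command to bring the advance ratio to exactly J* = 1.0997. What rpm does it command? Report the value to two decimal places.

set_propeller: D = 2.543 m, P = 3.42 m (p = P/D = 1.344868); state ← (V=0, rpm=0)
set_airspeed(71.05): V ← 71.05 m/s
throttle_to(1701): rpm ← 1701
adjust_airspeed(+10.67): V ← 71.05 +10.67 = 81.72 m/s
throttle_to(5668): rpm ← 5668
adjust_throttle(+1369): rpm ← 5668 +1369 = 7037
set_airspeed(30.56): V ← 30.56 m/s
final state: V = 30.56 m/s, rpm = 7037 → n = rpm/60 = 117.283333 rev/s
target J* = 1.0997; solve J* = V/(n·D) for n: n = V/(J*·D) = 30.56/(1.0997 × 2.543) = 10.927801 rev/s
rpm = 60·n = 655.668040

rpm = 655.67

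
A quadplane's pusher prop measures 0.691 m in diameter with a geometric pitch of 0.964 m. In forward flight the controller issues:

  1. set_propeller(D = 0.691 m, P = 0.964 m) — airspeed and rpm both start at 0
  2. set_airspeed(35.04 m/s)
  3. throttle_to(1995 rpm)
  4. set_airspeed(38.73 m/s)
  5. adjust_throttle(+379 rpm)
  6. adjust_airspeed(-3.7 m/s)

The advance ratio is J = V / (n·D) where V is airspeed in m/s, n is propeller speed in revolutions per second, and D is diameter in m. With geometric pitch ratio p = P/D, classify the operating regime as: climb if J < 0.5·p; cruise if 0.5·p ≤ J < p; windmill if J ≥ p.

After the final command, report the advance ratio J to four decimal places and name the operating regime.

J = 1.2812, regime = cruise

set_propeller: D = 0.691 m, P = 0.964 m (p = P/D = 1.395080); state ← (V=0, rpm=0)
set_airspeed(35.04): V ← 35.04 m/s
throttle_to(1995): rpm ← 1995
set_airspeed(38.73): V ← 38.73 m/s
adjust_throttle(+379): rpm ← 1995 +379 = 2374
adjust_airspeed(-3.7): V ← 38.73 -3.7 = 35.03 m/s
final state: V = 35.03 m/s, rpm = 2374 → n = rpm/60 = 39.566667 rev/s
J = V / (n·D) = 35.03 / (39.566667 × 0.691) = 1.281246
regime bands: climb J<0.6975 | cruise [0.6975, 1.3951) | windmill J≥1.3951
J = 1.2812 → cruise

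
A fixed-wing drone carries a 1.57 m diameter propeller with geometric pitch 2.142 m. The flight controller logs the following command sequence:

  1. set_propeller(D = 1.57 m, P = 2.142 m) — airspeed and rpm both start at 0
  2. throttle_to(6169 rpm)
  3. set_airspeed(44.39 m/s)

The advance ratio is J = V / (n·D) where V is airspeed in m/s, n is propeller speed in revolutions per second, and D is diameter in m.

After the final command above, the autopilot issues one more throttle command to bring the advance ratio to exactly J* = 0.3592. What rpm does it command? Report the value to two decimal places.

set_propeller: D = 1.57 m, P = 2.142 m (p = P/D = 1.364331); state ← (V=0, rpm=0)
throttle_to(6169): rpm ← 6169
set_airspeed(44.39): V ← 44.39 m/s
final state: V = 44.39 m/s, rpm = 6169 → n = rpm/60 = 102.816667 rev/s
target J* = 0.3592; solve J* = V/(n·D) for n: n = V/(J*·D) = 44.39/(0.3592 × 1.57) = 78.713489 rev/s
rpm = 60·n = 4722.809357

rpm = 4722.81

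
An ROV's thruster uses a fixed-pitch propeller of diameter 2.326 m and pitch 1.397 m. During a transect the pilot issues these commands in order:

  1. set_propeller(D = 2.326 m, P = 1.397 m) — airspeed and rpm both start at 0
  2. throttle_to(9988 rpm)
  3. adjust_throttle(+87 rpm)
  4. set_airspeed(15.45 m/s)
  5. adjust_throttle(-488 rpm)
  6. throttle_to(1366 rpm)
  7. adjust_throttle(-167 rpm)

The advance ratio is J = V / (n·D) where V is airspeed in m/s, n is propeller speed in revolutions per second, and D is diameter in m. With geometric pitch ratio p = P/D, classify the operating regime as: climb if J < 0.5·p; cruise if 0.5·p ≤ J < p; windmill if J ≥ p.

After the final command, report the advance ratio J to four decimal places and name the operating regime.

set_propeller: D = 2.326 m, P = 1.397 m (p = P/D = 0.600602); state ← (V=0, rpm=0)
throttle_to(9988): rpm ← 9988
adjust_throttle(+87): rpm ← 9988 +87 = 10075
set_airspeed(15.45): V ← 15.45 m/s
adjust_throttle(-488): rpm ← 10075 -488 = 9587
throttle_to(1366): rpm ← 1366
adjust_throttle(-167): rpm ← 1366 -167 = 1199
final state: V = 15.45 m/s, rpm = 1199 → n = rpm/60 = 19.983333 rev/s
J = V / (n·D) = 15.45 / (19.983333 × 2.326) = 0.332392
regime bands: climb J<0.3003 | cruise [0.3003, 0.6006) | windmill J≥0.6006
J = 0.3324 → cruise

J = 0.3324, regime = cruise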